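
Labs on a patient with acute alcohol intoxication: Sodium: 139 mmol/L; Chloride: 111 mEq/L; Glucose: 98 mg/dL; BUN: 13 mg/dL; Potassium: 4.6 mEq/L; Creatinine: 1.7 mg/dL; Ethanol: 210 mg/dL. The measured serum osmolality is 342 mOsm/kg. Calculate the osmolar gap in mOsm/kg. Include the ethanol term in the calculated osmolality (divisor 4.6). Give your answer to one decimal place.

8.3 mOsm/kg

Calculated osmolality = 2·Na + glucose/18 + BUN/2.8 + ethanol/4.6
= 2·139 + 98/18 + 13/2.8 + 210/4.6
= 278 + 5.44 + 4.64 + 45.65
= 333.73 mOsm/kg ≈ 333.7 mOsm/kg
Osmolar gap = measured − calculated = 342 − 333.7 = 8.3 mOsm/kg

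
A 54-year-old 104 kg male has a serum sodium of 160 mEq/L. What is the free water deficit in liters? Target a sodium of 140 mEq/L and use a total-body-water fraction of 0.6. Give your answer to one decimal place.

TBW = 0.6 · 104 = 62.4 L
Free water deficit = TBW · (Na/140 − 1)
= 62.4 · (160/140 − 1)
= 62.4 · 0.1429
= 8.92 L

8.9 L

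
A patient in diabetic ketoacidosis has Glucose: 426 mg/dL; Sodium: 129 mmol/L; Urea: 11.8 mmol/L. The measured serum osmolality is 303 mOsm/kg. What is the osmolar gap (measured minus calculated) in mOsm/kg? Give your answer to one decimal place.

9.5 mOsm/kg

Calculated osmolality = 2·Na + glucose/18 + urea
= 2·129 + 426/18 + 11.8
= 258 + 23.67 + 11.80
= 293.47 mOsm/kg ≈ 293.5 mOsm/kg
Osmolar gap = measured − calculated = 303 − 293.5 = 9.5 mOsm/kg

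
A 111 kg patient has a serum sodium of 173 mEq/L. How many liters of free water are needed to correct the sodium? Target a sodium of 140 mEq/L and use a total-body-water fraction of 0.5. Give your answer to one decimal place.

TBW = 0.5 · 111 = 55.5 L
Free water deficit = TBW · (Na/140 − 1)
= 55.5 · (173/140 − 1)
= 55.5 · 0.2357
= 13.08 L

13.1 L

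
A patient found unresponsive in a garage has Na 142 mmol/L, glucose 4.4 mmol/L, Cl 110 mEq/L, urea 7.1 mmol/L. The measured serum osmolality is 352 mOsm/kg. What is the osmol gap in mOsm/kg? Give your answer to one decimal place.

Calculated osmolality = 2·Na + glucose + urea
= 2·142 + 4.4 + 7.1
= 284 + 4.40 + 7.10
= 295.5 mOsm/kg ≈ 295.5 mOsm/kg
Osmolar gap = measured − calculated = 352 − 295.5 = 56.5 mOsm/kg

56.5 mOsm/kg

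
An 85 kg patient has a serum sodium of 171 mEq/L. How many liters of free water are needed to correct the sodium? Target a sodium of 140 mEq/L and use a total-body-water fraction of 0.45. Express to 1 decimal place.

8.5 L

TBW = 0.45 · 85 = 38.25 L
Free water deficit = TBW · (Na/140 − 1)
= 38.25 · (171/140 − 1)
= 38.25 · 0.2214
= 8.47 L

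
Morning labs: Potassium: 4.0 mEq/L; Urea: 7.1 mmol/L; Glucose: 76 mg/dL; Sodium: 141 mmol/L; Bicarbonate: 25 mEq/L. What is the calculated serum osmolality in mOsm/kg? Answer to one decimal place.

293.3 mOsm/kg

Calculated osmolality = 2·Na + glucose/18 + urea
= 2·141 + 76/18 + 7.1
= 282 + 4.22 + 7.10
= 293.32 mOsm/kg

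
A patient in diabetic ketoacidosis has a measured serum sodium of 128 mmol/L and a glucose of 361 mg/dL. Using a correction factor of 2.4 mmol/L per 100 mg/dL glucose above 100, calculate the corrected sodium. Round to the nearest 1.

134 mmol/L

Corrected Na = measured Na + 2.4 · (glucose − 100)/100
= 128 + 2.4 · (361 − 100)/100
= 128 + 6.3
= 134.3 mmol/L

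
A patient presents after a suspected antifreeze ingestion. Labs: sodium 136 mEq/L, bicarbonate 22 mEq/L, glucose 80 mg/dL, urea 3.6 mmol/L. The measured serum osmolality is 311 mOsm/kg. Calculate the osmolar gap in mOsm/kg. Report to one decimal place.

31.0 mOsm/kg

Calculated osmolality = 2·Na + glucose/18 + urea
= 2·136 + 80/18 + 3.6
= 272 + 4.44 + 3.60
= 280.04 mOsm/kg ≈ 280.0 mOsm/kg
Osmolar gap = measured − calculated = 311 − 280.0 = 31.0 mOsm/kg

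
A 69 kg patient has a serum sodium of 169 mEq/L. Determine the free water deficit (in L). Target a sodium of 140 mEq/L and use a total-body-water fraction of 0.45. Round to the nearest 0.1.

6.4 L

TBW = 0.45 · 69 = 31.05 L
Free water deficit = TBW · (Na/140 − 1)
= 31.05 · (169/140 − 1)
= 31.05 · 0.2071
= 6.43 L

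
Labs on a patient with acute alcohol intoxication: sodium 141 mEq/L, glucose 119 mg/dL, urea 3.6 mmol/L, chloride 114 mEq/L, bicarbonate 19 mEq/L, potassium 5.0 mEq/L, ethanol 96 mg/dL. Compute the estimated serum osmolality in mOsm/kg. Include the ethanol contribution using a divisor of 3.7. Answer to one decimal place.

318.2 mOsm/kg

Calculated osmolality = 2·Na + glucose/18 + urea + ethanol/3.7
= 2·141 + 119/18 + 3.6 + 96/3.7
= 282 + 6.61 + 3.60 + 25.95
= 318.16 mOsm/kg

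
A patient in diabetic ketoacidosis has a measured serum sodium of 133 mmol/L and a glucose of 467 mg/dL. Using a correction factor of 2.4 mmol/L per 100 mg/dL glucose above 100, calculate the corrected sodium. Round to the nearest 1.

142 mmol/L

Corrected Na = measured Na + 2.4 · (glucose − 100)/100
= 133 + 2.4 · (467 − 100)/100
= 133 + 8.8
= 141.8 mmol/L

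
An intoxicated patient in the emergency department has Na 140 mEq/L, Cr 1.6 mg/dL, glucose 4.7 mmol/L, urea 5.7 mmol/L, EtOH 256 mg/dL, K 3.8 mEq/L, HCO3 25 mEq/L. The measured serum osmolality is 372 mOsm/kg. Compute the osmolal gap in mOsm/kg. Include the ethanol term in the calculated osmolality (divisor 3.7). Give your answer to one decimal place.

12.4 mOsm/kg

Calculated osmolality = 2·Na + glucose + urea + ethanol/3.7
= 2·140 + 4.7 + 5.7 + 256/3.7
= 280 + 4.70 + 5.70 + 69.19
= 359.59 mOsm/kg ≈ 359.6 mOsm/kg
Osmolar gap = measured − calculated = 372 − 359.6 = 12.4 mOsm/kg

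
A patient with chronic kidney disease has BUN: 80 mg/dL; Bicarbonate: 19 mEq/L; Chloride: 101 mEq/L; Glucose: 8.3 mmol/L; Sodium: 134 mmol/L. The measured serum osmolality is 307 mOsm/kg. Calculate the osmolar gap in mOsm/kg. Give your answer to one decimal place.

2.1 mOsm/kg

Calculated osmolality = 2·Na + glucose + BUN/2.8
= 2·134 + 8.3 + 80/2.8
= 268 + 8.30 + 28.57
= 304.87 mOsm/kg ≈ 304.9 mOsm/kg
Osmolar gap = measured − calculated = 307 − 304.9 = 2.1 mOsm/kg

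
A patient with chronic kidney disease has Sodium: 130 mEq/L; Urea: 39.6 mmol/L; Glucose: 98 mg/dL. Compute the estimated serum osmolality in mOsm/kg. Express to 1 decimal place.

305.0 mOsm/kg

Calculated osmolality = 2·Na + glucose/18 + urea
= 2·130 + 98/18 + 39.6
= 260 + 5.44 + 39.60
= 305.04 mOsm/kg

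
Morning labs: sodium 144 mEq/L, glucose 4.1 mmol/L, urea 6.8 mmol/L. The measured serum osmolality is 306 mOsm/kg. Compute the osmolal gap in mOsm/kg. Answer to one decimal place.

7.1 mOsm/kg

Calculated osmolality = 2·Na + glucose + urea
= 2·144 + 4.1 + 6.8
= 288 + 4.10 + 6.80
= 298.9 mOsm/kg ≈ 298.9 mOsm/kg
Osmolar gap = measured − calculated = 306 − 298.9 = 7.1 mOsm/kg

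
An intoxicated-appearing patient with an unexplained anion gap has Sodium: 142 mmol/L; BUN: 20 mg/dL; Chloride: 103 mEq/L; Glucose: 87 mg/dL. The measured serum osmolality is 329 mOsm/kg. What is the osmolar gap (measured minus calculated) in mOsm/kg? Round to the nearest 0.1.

Calculated osmolality = 2·Na + glucose/18 + BUN/2.8
= 2·142 + 87/18 + 20/2.8
= 284 + 4.83 + 7.14
= 295.97 mOsm/kg ≈ 296.0 mOsm/kg
Osmolar gap = measured − calculated = 329 − 296.0 = 33.0 mOsm/kg

33.0 mOsm/kg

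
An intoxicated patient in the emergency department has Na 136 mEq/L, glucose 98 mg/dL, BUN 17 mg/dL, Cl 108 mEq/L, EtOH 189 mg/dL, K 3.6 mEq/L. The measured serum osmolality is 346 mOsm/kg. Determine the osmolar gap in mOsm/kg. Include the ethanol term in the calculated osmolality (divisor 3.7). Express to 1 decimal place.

Calculated osmolality = 2·Na + glucose/18 + BUN/2.8 + ethanol/3.7
= 2·136 + 98/18 + 17/2.8 + 189/3.7
= 272 + 5.44 + 6.07 + 51.08
= 334.59 mOsm/kg ≈ 334.6 mOsm/kg
Osmolar gap = measured − calculated = 346 − 334.6 = 11.4 mOsm/kg

11.4 mOsm/kg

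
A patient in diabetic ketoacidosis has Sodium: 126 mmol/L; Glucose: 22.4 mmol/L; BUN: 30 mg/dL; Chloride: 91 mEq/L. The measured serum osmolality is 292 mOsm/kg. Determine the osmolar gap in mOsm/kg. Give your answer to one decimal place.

6.9 mOsm/kg

Calculated osmolality = 2·Na + glucose + BUN/2.8
= 2·126 + 22.4 + 30/2.8
= 252 + 22.40 + 10.71
= 285.11 mOsm/kg ≈ 285.1 mOsm/kg
Osmolar gap = measured − calculated = 292 − 285.1 = 6.9 mOsm/kg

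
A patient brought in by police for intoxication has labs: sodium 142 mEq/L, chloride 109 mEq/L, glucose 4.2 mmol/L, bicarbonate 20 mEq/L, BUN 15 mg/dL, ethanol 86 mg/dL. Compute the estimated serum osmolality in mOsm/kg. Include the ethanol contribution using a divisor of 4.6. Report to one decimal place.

Calculated osmolality = 2·Na + glucose + BUN/2.8 + ethanol/4.6
= 2·142 + 4.2 + 15/2.8 + 86/4.6
= 284 + 4.20 + 5.36 + 18.70
= 312.26 mOsm/kg

312.3 mOsm/kg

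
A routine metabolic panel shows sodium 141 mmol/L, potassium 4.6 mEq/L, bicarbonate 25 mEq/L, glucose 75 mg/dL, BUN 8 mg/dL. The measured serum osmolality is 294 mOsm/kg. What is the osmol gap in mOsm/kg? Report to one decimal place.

5.0 mOsm/kg

Calculated osmolality = 2·Na + glucose/18 + BUN/2.8
= 2·141 + 75/18 + 8/2.8
= 282 + 4.17 + 2.86
= 289.03 mOsm/kg ≈ 289.0 mOsm/kg
Osmolar gap = measured − calculated = 294 − 289.0 = 5.0 mOsm/kg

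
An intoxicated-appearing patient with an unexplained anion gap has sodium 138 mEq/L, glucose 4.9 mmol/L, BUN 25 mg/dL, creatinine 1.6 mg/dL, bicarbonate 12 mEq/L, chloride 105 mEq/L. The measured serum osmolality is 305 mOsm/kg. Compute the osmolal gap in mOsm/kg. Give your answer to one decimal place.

15.2 mOsm/kg

Calculated osmolality = 2·Na + glucose + BUN/2.8
= 2·138 + 4.9 + 25/2.8
= 276 + 4.90 + 8.93
= 289.83 mOsm/kg ≈ 289.8 mOsm/kg
Osmolar gap = measured − calculated = 305 − 289.8 = 15.2 mOsm/kg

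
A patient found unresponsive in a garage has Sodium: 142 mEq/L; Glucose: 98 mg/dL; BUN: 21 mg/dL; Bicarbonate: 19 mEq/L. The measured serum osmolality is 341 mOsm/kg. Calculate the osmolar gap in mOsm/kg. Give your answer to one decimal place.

44.1 mOsm/kg

Calculated osmolality = 2·Na + glucose/18 + BUN/2.8
= 2·142 + 98/18 + 21/2.8
= 284 + 5.44 + 7.50
= 296.94 mOsm/kg ≈ 296.9 mOsm/kg
Osmolar gap = measured − calculated = 341 − 296.9 = 44.1 mOsm/kg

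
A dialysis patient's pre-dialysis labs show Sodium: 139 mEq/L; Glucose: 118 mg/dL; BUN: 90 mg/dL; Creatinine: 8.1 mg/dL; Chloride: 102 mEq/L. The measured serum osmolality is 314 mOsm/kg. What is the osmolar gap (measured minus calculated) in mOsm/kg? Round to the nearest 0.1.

Calculated osmolality = 2·Na + glucose/18 + BUN/2.8
= 2·139 + 118/18 + 90/2.8
= 278 + 6.56 + 32.14
= 316.7 mOsm/kg ≈ 316.7 mOsm/kg
Osmolar gap = measured − calculated = 314 − 316.7 = -2.7 mOsm/kg

-2.7 mOsm/kg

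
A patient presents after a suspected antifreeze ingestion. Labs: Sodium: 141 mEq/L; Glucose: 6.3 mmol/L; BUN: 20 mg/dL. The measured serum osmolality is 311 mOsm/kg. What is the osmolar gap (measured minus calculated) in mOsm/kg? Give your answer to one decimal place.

Calculated osmolality = 2·Na + glucose + BUN/2.8
= 2·141 + 6.3 + 20/2.8
= 282 + 6.30 + 7.14
= 295.44 mOsm/kg ≈ 295.4 mOsm/kg
Osmolar gap = measured − calculated = 311 − 295.4 = 15.6 mOsm/kg

15.6 mOsm/kg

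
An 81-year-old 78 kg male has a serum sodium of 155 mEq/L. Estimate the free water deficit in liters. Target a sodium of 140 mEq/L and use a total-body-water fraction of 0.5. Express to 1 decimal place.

4.2 L

TBW = 0.5 · 78 = 39 L
Free water deficit = TBW · (Na/140 − 1)
= 39 · (155/140 − 1)
= 39 · 0.1071
= 4.18 L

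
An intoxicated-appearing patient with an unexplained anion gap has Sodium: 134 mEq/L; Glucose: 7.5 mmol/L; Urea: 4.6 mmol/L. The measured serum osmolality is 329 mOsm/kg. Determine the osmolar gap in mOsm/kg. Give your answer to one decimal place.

Calculated osmolality = 2·Na + glucose + urea
= 2·134 + 7.5 + 4.6
= 268 + 7.50 + 4.60
= 280.1 mOsm/kg ≈ 280.1 mOsm/kg
Osmolar gap = measured − calculated = 329 − 280.1 = 48.9 mOsm/kg

48.9 mOsm/kg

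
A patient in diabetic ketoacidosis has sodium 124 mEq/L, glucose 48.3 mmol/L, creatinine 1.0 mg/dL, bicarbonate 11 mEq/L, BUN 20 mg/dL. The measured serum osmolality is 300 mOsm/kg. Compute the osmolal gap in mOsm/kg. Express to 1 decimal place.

Calculated osmolality = 2·Na + glucose + BUN/2.8
= 2·124 + 48.3 + 20/2.8
= 248 + 48.30 + 7.14
= 303.44 mOsm/kg ≈ 303.4 mOsm/kg
Osmolar gap = measured − calculated = 300 − 303.4 = -3.4 mOsm/kg

-3.4 mOsm/kg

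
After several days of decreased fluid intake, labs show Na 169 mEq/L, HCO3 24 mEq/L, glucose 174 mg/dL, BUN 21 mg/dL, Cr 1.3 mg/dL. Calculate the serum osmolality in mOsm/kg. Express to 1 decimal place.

355.2 mOsm/kg

Calculated osmolality = 2·Na + glucose/18 + BUN/2.8
= 2·169 + 174/18 + 21/2.8
= 338 + 9.67 + 7.50
= 355.17 mOsm/kg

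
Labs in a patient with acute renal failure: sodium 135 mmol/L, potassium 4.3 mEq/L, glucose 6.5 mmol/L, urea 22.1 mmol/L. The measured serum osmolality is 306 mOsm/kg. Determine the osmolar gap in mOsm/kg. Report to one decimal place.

Calculated osmolality = 2·Na + glucose + urea
= 2·135 + 6.5 + 22.1
= 270 + 6.50 + 22.10
= 298.6 mOsm/kg ≈ 298.6 mOsm/kg
Osmolar gap = measured − calculated = 306 − 298.6 = 7.4 mOsm/kg

7.4 mOsm/kg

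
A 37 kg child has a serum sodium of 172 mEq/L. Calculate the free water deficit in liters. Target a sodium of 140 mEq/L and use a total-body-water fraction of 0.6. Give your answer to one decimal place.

5.1 L

TBW = 0.6 · 37 = 22.2 L
Free water deficit = TBW · (Na/140 − 1)
= 22.2 · (172/140 − 1)
= 22.2 · 0.2286
= 5.07 L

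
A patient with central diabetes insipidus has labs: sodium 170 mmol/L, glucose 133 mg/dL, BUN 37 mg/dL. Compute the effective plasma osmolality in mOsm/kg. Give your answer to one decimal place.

Effective osmolality excludes urea (freely permeant across cell membranes):
2·Na + glucose/18
= 2·170 + 133/18
= 340 + 7.39
= 347.39 mOsm/kg

347.4 mOsm/kg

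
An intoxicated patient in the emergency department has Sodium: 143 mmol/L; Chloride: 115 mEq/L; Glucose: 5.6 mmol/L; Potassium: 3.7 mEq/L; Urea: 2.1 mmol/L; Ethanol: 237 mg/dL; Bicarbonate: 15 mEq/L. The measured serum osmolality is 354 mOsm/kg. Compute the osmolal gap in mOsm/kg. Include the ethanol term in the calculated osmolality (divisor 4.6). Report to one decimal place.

Calculated osmolality = 2·Na + glucose + urea + ethanol/4.6
= 2·143 + 5.6 + 2.1 + 237/4.6
= 286 + 5.60 + 2.10 + 51.52
= 345.22 mOsm/kg ≈ 345.2 mOsm/kg
Osmolar gap = measured − calculated = 354 − 345.2 = 8.8 mOsm/kg

8.8 mOsm/kg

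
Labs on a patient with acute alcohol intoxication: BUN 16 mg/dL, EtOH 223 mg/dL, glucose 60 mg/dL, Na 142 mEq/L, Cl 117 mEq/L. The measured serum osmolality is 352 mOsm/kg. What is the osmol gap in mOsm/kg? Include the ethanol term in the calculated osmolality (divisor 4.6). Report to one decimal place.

Calculated osmolality = 2·Na + glucose/18 + BUN/2.8 + ethanol/4.6
= 2·142 + 60/18 + 16/2.8 + 223/4.6
= 284 + 3.33 + 5.71 + 48.48
= 341.52 mOsm/kg ≈ 341.5 mOsm/kg
Osmolar gap = measured − calculated = 352 − 341.5 = 10.5 mOsm/kg

10.5 mOsm/kg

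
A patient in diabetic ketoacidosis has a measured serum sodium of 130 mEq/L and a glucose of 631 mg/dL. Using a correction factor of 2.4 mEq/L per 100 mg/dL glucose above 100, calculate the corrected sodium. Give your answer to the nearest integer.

Corrected Na = measured Na + 2.4 · (glucose − 100)/100
= 130 + 2.4 · (631 − 100)/100
= 130 + 12.7
= 142.7 mEq/L

143 mEq/L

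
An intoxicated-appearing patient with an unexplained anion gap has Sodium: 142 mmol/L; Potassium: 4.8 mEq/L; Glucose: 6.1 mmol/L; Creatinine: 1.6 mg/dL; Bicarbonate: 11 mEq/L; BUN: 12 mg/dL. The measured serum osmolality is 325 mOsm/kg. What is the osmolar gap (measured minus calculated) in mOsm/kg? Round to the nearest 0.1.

Calculated osmolality = 2·Na + glucose + BUN/2.8
= 2·142 + 6.1 + 12/2.8
= 284 + 6.10 + 4.29
= 294.39 mOsm/kg ≈ 294.4 mOsm/kg
Osmolar gap = measured − calculated = 325 − 294.4 = 30.6 mOsm/kg

30.6 mOsm/kg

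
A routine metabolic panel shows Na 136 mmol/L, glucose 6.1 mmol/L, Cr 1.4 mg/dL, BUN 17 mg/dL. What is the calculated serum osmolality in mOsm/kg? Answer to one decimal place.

Calculated osmolality = 2·Na + glucose + BUN/2.8
= 2·136 + 6.1 + 17/2.8
= 272 + 6.10 + 6.07
= 284.17 mOsm/kg

284.2 mOsm/kg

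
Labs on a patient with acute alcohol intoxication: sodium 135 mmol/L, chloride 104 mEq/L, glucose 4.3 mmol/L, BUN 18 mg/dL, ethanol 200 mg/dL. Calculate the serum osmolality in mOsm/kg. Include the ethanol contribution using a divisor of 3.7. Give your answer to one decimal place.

334.8 mOsm/kg

Calculated osmolality = 2·Na + glucose + BUN/2.8 + ethanol/3.7
= 2·135 + 4.3 + 18/2.8 + 200/3.7
= 270 + 4.30 + 6.43 + 54.05
= 334.78 mOsm/kg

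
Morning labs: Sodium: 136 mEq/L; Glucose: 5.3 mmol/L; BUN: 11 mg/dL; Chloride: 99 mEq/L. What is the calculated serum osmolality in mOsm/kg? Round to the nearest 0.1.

281.2 mOsm/kg

Calculated osmolality = 2·Na + glucose + BUN/2.8
= 2·136 + 5.3 + 11/2.8
= 272 + 5.30 + 3.93
= 281.23 mOsm/kg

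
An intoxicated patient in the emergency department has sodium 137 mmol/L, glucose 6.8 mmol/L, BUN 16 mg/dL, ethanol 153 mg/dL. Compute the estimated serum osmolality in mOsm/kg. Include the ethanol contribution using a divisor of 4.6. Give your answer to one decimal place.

319.8 mOsm/kg

Calculated osmolality = 2·Na + glucose + BUN/2.8 + ethanol/4.6
= 2·137 + 6.8 + 16/2.8 + 153/4.6
= 274 + 6.80 + 5.71 + 33.26
= 319.77 mOsm/kg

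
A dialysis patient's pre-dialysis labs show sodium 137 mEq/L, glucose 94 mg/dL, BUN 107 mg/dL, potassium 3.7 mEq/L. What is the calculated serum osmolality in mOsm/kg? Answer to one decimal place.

317.4 mOsm/kg

Calculated osmolality = 2·Na + glucose/18 + BUN/2.8
= 2·137 + 94/18 + 107/2.8
= 274 + 5.22 + 38.21
= 317.43 mOsm/kg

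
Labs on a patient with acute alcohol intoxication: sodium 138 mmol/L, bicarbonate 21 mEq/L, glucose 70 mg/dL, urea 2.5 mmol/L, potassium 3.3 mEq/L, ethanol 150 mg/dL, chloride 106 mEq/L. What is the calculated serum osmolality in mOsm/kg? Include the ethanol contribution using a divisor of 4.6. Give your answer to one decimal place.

Calculated osmolality = 2·Na + glucose/18 + urea + ethanol/4.6
= 2·138 + 70/18 + 2.5 + 150/4.6
= 276 + 3.89 + 2.50 + 32.61
= 315 mOsm/kg

315.0 mOsm/kg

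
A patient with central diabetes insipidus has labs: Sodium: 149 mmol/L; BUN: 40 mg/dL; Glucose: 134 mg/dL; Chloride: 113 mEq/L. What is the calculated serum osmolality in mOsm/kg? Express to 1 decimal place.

Calculated osmolality = 2·Na + glucose/18 + BUN/2.8
= 2·149 + 134/18 + 40/2.8
= 298 + 7.44 + 14.29
= 319.73 mOsm/kg

319.7 mOsm/kg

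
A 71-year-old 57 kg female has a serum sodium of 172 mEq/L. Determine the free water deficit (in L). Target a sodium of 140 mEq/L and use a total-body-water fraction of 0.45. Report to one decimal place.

TBW = 0.45 · 57 = 25.65 L
Free water deficit = TBW · (Na/140 − 1)
= 25.65 · (172/140 − 1)
= 25.65 · 0.2286
= 5.86 L

5.9 L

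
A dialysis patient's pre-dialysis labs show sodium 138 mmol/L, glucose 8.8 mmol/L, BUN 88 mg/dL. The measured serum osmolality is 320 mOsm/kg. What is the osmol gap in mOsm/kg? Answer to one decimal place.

3.8 mOsm/kg

Calculated osmolality = 2·Na + glucose + BUN/2.8
= 2·138 + 8.8 + 88/2.8
= 276 + 8.80 + 31.43
= 316.23 mOsm/kg ≈ 316.2 mOsm/kg
Osmolar gap = measured − calculated = 320 − 316.2 = 3.8 mOsm/kg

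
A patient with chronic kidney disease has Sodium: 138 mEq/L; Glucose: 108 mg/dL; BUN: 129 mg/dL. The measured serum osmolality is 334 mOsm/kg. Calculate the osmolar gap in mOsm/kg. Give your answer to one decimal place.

Calculated osmolality = 2·Na + glucose/18 + BUN/2.8
= 2·138 + 108/18 + 129/2.8
= 276 + 6 + 46.07
= 328.07 mOsm/kg ≈ 328.1 mOsm/kg
Osmolar gap = measured − calculated = 334 − 328.1 = 5.9 mOsm/kg

5.9 mOsm/kg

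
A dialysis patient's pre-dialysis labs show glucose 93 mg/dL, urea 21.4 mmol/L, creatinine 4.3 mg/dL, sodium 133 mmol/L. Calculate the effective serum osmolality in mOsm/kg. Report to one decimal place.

271.2 mOsm/kg

Effective osmolality excludes urea (freely permeant across cell membranes):
2·Na + glucose/18
= 2·133 + 93/18
= 266 + 5.17
= 271.17 mOsm/kg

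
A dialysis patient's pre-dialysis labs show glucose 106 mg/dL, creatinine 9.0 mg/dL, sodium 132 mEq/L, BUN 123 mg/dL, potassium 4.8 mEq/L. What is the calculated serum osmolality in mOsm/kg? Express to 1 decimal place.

313.8 mOsm/kg

Calculated osmolality = 2·Na + glucose/18 + BUN/2.8
= 2·132 + 106/18 + 123/2.8
= 264 + 5.89 + 43.93
= 313.82 mOsm/kg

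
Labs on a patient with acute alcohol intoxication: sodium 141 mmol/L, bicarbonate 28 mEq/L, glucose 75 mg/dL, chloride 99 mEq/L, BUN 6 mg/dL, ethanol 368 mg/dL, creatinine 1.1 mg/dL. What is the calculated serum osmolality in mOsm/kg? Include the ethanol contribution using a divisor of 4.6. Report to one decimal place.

368.3 mOsm/kg

Calculated osmolality = 2·Na + glucose/18 + BUN/2.8 + ethanol/4.6
= 2·141 + 75/18 + 6/2.8 + 368/4.6
= 282 + 4.17 + 2.14 + 80
= 368.31 mOsm/kg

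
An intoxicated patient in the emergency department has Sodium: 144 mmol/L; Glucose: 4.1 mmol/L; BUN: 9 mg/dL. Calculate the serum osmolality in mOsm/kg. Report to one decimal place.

295.3 mOsm/kg

Calculated osmolality = 2·Na + glucose + BUN/2.8
= 2·144 + 4.1 + 9/2.8
= 288 + 4.10 + 3.21
= 295.31 mOsm/kg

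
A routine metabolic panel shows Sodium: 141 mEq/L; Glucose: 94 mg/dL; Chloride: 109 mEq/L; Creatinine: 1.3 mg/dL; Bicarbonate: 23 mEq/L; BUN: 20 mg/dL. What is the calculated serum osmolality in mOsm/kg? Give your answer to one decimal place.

294.4 mOsm/kg

Calculated osmolality = 2·Na + glucose/18 + BUN/2.8
= 2·141 + 94/18 + 20/2.8
= 282 + 5.22 + 7.14
= 294.36 mOsm/kg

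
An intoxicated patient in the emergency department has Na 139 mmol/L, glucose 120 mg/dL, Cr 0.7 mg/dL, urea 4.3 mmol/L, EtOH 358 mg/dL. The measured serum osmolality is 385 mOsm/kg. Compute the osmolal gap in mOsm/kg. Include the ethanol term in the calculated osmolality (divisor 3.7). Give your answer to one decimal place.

-0.7 mOsm/kg

Calculated osmolality = 2·Na + glucose/18 + urea + ethanol/3.7
= 2·139 + 120/18 + 4.3 + 358/3.7
= 278 + 6.67 + 4.30 + 96.76
= 385.73 mOsm/kg ≈ 385.7 mOsm/kg
Osmolar gap = measured − calculated = 385 − 385.7 = -0.7 mOsm/kg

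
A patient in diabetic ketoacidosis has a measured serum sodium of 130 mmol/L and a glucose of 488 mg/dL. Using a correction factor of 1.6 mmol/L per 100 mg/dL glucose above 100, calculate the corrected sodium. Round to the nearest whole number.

Corrected Na = measured Na + 1.6 · (glucose − 100)/100
= 130 + 1.6 · (488 − 100)/100
= 130 + 6.2
= 136.2 mmol/L

136 mmol/L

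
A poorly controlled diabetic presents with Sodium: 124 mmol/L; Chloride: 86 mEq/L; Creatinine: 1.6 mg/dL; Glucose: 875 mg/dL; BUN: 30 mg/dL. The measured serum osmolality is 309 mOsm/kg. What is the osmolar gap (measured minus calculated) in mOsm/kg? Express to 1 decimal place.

1.7 mOsm/kg

Calculated osmolality = 2·Na + glucose/18 + BUN/2.8
= 2·124 + 875/18 + 30/2.8
= 248 + 48.61 + 10.71
= 307.32 mOsm/kg ≈ 307.3 mOsm/kg
Osmolar gap = measured − calculated = 309 − 307.3 = 1.7 mOsm/kg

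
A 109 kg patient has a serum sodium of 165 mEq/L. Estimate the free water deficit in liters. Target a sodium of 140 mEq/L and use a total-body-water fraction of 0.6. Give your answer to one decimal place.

11.7 L

TBW = 0.6 · 109 = 65.4 L
Free water deficit = TBW · (Na/140 − 1)
= 65.4 · (165/140 − 1)
= 65.4 · 0.1786
= 11.68 L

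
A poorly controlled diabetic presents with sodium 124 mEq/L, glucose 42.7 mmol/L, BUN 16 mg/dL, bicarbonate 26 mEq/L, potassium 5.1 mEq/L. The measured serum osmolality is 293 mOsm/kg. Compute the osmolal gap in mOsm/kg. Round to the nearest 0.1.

Calculated osmolality = 2·Na + glucose + BUN/2.8
= 2·124 + 42.7 + 16/2.8
= 248 + 42.70 + 5.71
= 296.41 mOsm/kg ≈ 296.4 mOsm/kg
Osmolar gap = measured − calculated = 293 − 296.4 = -3.4 mOsm/kg

-3.4 mOsm/kg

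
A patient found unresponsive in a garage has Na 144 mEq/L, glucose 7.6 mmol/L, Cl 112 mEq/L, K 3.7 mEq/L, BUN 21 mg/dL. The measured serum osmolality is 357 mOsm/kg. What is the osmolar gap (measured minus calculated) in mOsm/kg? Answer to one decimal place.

53.9 mOsm/kg

Calculated osmolality = 2·Na + glucose + BUN/2.8
= 2·144 + 7.6 + 21/2.8
= 288 + 7.60 + 7.50
= 303.1 mOsm/kg ≈ 303.1 mOsm/kg
Osmolar gap = measured − calculated = 357 − 303.1 = 53.9 mOsm/kg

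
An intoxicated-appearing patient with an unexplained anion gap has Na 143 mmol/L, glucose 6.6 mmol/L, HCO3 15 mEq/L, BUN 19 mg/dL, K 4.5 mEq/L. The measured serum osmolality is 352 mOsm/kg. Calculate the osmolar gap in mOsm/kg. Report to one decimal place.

52.6 mOsm/kg

Calculated osmolality = 2·Na + glucose + BUN/2.8
= 2·143 + 6.6 + 19/2.8
= 286 + 6.60 + 6.79
= 299.39 mOsm/kg ≈ 299.4 mOsm/kg
Osmolar gap = measured − calculated = 352 − 299.4 = 52.6 mOsm/kg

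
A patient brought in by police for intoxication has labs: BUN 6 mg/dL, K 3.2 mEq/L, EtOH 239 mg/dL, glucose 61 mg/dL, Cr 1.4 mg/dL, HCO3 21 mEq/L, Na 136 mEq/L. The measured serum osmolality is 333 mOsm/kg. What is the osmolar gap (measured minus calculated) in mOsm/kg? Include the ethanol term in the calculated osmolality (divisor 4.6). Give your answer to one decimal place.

Calculated osmolality = 2·Na + glucose/18 + BUN/2.8 + ethanol/4.6
= 2·136 + 61/18 + 6/2.8 + 239/4.6
= 272 + 3.39 + 2.14 + 51.96
= 329.49 mOsm/kg ≈ 329.5 mOsm/kg
Osmolar gap = measured − calculated = 333 − 329.5 = 3.5 mOsm/kg

3.5 mOsm/kg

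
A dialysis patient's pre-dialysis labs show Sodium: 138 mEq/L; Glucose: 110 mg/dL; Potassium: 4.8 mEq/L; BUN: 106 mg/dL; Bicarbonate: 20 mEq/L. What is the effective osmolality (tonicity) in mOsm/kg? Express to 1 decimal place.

282.1 mOsm/kg

Effective osmolality excludes urea (freely permeant across cell membranes):
2·Na + glucose/18
= 2·138 + 110/18
= 276 + 6.11
= 282.11 mOsm/kg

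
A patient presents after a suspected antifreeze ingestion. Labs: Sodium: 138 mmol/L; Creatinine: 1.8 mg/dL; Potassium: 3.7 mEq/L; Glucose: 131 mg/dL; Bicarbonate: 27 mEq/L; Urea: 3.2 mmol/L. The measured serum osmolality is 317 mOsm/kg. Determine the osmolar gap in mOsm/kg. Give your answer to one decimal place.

30.5 mOsm/kg

Calculated osmolality = 2·Na + glucose/18 + urea
= 2·138 + 131/18 + 3.2
= 276 + 7.28 + 3.20
= 286.48 mOsm/kg ≈ 286.5 mOsm/kg
Osmolar gap = measured − calculated = 317 − 286.5 = 30.5 mOsm/kg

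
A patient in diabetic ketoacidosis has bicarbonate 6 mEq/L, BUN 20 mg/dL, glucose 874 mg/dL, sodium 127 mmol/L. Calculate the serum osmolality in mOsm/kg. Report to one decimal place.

Calculated osmolality = 2·Na + glucose/18 + BUN/2.8
= 2·127 + 874/18 + 20/2.8
= 254 + 48.56 + 7.14
= 309.7 mOsm/kg

309.7 mOsm/kg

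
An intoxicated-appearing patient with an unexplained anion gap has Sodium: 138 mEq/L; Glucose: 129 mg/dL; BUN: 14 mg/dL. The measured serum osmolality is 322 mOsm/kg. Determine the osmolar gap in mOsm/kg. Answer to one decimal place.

Calculated osmolality = 2·Na + glucose/18 + BUN/2.8
= 2·138 + 129/18 + 14/2.8
= 276 + 7.17 + 5
= 288.17 mOsm/kg ≈ 288.2 mOsm/kg
Osmolar gap = measured − calculated = 322 − 288.2 = 33.8 mOsm/kg

33.8 mOsm/kg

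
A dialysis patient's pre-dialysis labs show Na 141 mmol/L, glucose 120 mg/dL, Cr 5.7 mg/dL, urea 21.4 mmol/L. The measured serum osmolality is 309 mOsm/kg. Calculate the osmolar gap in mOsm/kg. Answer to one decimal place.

-1.1 mOsm/kg

Calculated osmolality = 2·Na + glucose/18 + urea
= 2·141 + 120/18 + 21.4
= 282 + 6.67 + 21.40
= 310.07 mOsm/kg ≈ 310.1 mOsm/kg
Osmolar gap = measured − calculated = 309 − 310.1 = -1.1 mOsm/kg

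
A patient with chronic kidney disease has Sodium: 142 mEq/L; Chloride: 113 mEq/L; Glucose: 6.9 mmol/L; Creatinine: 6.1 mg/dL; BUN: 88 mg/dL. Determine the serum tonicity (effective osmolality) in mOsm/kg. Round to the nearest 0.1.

290.9 mOsm/kg

Effective osmolality excludes urea (freely permeant across cell membranes):
2·Na + glucose
= 2·142 + 6.9
= 284 + 6.9
= 290.9 mOsm/kg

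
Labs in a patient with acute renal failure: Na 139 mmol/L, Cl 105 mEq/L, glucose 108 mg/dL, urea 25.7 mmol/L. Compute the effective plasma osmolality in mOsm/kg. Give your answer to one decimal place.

284.0 mOsm/kg

Effective osmolality excludes urea (freely permeant across cell membranes):
2·Na + glucose/18
= 2·139 + 108/18
= 278 + 6
= 284 mOsm/kg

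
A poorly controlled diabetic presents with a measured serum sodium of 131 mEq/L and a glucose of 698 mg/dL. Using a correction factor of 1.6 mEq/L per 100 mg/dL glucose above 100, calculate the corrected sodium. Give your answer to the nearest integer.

141 mEq/L

Corrected Na = measured Na + 1.6 · (glucose − 100)/100
= 131 + 1.6 · (698 − 100)/100
= 131 + 9.6
= 140.6 mEq/L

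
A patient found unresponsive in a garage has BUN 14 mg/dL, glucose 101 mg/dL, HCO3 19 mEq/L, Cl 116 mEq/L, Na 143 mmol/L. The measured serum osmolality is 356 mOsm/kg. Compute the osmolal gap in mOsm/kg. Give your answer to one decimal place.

59.4 mOsm/kg

Calculated osmolality = 2·Na + glucose/18 + BUN/2.8
= 2·143 + 101/18 + 14/2.8
= 286 + 5.61 + 5
= 296.61 mOsm/kg ≈ 296.6 mOsm/kg
Osmolar gap = measured − calculated = 356 − 296.6 = 59.4 mOsm/kg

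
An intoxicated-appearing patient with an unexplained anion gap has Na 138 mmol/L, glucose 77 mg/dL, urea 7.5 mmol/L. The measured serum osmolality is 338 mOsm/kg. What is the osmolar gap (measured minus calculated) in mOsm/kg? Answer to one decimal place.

50.2 mOsm/kg

Calculated osmolality = 2·Na + glucose/18 + urea
= 2·138 + 77/18 + 7.5
= 276 + 4.28 + 7.50
= 287.78 mOsm/kg ≈ 287.8 mOsm/kg
Osmolar gap = measured − calculated = 338 − 287.8 = 50.2 mOsm/kg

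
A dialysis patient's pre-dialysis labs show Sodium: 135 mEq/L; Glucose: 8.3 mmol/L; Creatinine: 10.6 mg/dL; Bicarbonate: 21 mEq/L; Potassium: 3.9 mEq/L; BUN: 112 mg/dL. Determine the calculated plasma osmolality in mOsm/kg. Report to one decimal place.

Calculated osmolality = 2·Na + glucose + BUN/2.8
= 2·135 + 8.3 + 112/2.8
= 270 + 8.30 + 40
= 318.3 mOsm/kg

318.3 mOsm/kg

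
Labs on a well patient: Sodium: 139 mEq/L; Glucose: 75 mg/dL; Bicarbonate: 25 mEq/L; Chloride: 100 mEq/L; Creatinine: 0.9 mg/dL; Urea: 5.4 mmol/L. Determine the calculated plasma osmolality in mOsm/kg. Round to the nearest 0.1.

Calculated osmolality = 2·Na + glucose/18 + urea
= 2·139 + 75/18 + 5.4
= 278 + 4.17 + 5.40
= 287.57 mOsm/kg

287.6 mOsm/kg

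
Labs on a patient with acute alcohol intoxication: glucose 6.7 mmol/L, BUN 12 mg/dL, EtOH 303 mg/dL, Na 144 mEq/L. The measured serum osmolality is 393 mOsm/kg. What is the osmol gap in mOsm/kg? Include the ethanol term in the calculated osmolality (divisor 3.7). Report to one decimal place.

Calculated osmolality = 2·Na + glucose + BUN/2.8 + ethanol/3.7
= 2·144 + 6.7 + 12/2.8 + 303/3.7
= 288 + 6.70 + 4.29 + 81.89
= 380.88 mOsm/kg ≈ 380.9 mOsm/kg
Osmolar gap = measured − calculated = 393 − 380.9 = 12.1 mOsm/kg

12.1 mOsm/kg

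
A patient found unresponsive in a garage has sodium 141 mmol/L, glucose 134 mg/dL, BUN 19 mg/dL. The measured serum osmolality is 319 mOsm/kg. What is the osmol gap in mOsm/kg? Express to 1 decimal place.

22.8 mOsm/kg

Calculated osmolality = 2·Na + glucose/18 + BUN/2.8
= 2·141 + 134/18 + 19/2.8
= 282 + 7.44 + 6.79
= 296.23 mOsm/kg ≈ 296.2 mOsm/kg
Osmolar gap = measured − calculated = 319 − 296.2 = 22.8 mOsm/kg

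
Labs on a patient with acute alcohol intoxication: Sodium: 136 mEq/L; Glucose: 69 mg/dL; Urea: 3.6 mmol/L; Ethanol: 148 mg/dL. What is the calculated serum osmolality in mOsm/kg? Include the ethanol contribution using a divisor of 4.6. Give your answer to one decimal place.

Calculated osmolality = 2·Na + glucose/18 + urea + ethanol/4.6
= 2·136 + 69/18 + 3.6 + 148/4.6
= 272 + 3.83 + 3.60 + 32.17
= 311.6 mOsm/kg

311.6 mOsm/kg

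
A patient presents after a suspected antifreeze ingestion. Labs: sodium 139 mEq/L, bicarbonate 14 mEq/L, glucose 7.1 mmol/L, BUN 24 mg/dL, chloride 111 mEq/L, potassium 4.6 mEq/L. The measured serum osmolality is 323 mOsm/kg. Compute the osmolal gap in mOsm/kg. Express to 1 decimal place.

Calculated osmolality = 2·Na + glucose + BUN/2.8
= 2·139 + 7.1 + 24/2.8
= 278 + 7.10 + 8.57
= 293.67 mOsm/kg ≈ 293.7 mOsm/kg
Osmolar gap = measured − calculated = 323 − 293.7 = 29.3 mOsm/kg

29.3 mOsm/kg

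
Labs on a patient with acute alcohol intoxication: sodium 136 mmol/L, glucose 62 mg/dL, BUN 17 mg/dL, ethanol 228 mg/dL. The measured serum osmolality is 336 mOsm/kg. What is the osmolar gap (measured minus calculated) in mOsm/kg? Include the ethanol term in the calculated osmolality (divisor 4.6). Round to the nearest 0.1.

Calculated osmolality = 2·Na + glucose/18 + BUN/2.8 + ethanol/4.6
= 2·136 + 62/18 + 17/2.8 + 228/4.6
= 272 + 3.44 + 6.07 + 49.57
= 331.08 mOsm/kg ≈ 331.1 mOsm/kg
Osmolar gap = measured − calculated = 336 − 331.1 = 4.9 mOsm/kg

4.9 mOsm/kg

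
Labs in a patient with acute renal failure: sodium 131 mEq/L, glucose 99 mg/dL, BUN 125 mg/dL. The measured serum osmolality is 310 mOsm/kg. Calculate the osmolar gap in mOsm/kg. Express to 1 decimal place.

-2.1 mOsm/kg

Calculated osmolality = 2·Na + glucose/18 + BUN/2.8
= 2·131 + 99/18 + 125/2.8
= 262 + 5.50 + 44.64
= 312.14 mOsm/kg ≈ 312.1 mOsm/kg
Osmolar gap = measured − calculated = 310 − 312.1 = -2.1 mOsm/kg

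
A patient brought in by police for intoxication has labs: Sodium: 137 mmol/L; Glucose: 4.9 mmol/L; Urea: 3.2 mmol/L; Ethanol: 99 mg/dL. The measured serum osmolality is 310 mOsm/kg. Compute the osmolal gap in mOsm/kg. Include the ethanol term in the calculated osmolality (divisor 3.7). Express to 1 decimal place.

1.1 mOsm/kg

Calculated osmolality = 2·Na + glucose + urea + ethanol/3.7
= 2·137 + 4.9 + 3.2 + 99/3.7
= 274 + 4.90 + 3.20 + 26.76
= 308.86 mOsm/kg ≈ 308.9 mOsm/kg
Osmolar gap = measured − calculated = 310 − 308.9 = 1.1 mOsm/kg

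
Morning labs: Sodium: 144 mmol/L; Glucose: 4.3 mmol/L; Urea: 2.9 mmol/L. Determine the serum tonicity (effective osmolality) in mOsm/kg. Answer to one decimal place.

292.3 mOsm/kg

Effective osmolality excludes urea (freely permeant across cell membranes):
2·Na + glucose
= 2·144 + 4.3
= 288 + 4.3
= 292.3 mOsm/kg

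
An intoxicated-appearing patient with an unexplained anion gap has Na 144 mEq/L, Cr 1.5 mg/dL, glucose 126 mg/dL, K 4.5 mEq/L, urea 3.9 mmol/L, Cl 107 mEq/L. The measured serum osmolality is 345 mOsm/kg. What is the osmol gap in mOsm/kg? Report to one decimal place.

46.1 mOsm/kg

Calculated osmolality = 2·Na + glucose/18 + urea
= 2·144 + 126/18 + 3.9
= 288 + 7 + 3.90
= 298.9 mOsm/kg ≈ 298.9 mOsm/kg
Osmolar gap = measured − calculated = 345 − 298.9 = 46.1 mOsm/kg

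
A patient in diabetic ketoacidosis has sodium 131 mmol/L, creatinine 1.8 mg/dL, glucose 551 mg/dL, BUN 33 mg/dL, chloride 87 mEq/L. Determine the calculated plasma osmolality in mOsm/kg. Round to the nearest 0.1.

304.4 mOsm/kg

Calculated osmolality = 2·Na + glucose/18 + BUN/2.8
= 2·131 + 551/18 + 33/2.8
= 262 + 30.61 + 11.79
= 304.4 mOsm/kg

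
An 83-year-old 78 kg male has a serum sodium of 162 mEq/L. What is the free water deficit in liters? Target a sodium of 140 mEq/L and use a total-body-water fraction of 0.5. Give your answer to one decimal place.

TBW = 0.5 · 78 = 39 L
Free water deficit = TBW · (Na/140 − 1)
= 39 · (162/140 − 1)
= 39 · 0.1571
= 6.13 L

6.1 L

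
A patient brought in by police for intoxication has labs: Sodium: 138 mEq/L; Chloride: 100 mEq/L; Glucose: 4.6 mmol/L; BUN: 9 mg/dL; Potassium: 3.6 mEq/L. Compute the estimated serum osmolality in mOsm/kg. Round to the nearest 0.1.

Calculated osmolality = 2·Na + glucose + BUN/2.8
= 2·138 + 4.6 + 9/2.8
= 276 + 4.60 + 3.21
= 283.81 mOsm/kg

283.8 mOsm/kg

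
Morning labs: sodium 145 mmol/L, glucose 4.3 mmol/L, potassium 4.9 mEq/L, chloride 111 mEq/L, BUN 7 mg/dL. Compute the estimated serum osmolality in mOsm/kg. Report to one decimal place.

296.8 mOsm/kg

Calculated osmolality = 2·Na + glucose + BUN/2.8
= 2·145 + 4.3 + 7/2.8
= 290 + 4.30 + 2.50
= 296.8 mOsm/kg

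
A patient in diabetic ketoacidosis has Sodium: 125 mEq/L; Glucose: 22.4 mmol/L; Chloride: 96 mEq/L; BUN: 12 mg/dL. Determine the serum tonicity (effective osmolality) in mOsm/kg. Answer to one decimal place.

272.4 mOsm/kg

Effective osmolality excludes urea (freely permeant across cell membranes):
2·Na + glucose
= 2·125 + 22.4
= 250 + 22.4
= 272.4 mOsm/kg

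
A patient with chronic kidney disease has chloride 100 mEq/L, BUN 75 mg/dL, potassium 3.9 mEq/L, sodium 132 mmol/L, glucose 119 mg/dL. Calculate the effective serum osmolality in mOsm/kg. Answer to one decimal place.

270.6 mOsm/kg

Effective osmolality excludes urea (freely permeant across cell membranes):
2·Na + glucose/18
= 2·132 + 119/18
= 264 + 6.61
= 270.61 mOsm/kg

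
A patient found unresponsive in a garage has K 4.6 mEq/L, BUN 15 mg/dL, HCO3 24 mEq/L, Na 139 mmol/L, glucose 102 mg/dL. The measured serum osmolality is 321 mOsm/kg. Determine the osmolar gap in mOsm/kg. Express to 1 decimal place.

32.0 mOsm/kg

Calculated osmolality = 2·Na + glucose/18 + BUN/2.8
= 2·139 + 102/18 + 15/2.8
= 278 + 5.67 + 5.36
= 289.03 mOsm/kg ≈ 289.0 mOsm/kg
Osmolar gap = measured − calculated = 321 − 289.0 = 32.0 mOsm/kg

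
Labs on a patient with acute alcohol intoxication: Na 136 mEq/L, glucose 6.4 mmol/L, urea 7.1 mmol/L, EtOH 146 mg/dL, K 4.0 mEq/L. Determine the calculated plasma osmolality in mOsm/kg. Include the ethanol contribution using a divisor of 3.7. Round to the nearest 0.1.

325.0 mOsm/kg

Calculated osmolality = 2·Na + glucose + urea + ethanol/3.7
= 2·136 + 6.4 + 7.1 + 146/3.7
= 272 + 6.40 + 7.10 + 39.46
= 324.96 mOsm/kg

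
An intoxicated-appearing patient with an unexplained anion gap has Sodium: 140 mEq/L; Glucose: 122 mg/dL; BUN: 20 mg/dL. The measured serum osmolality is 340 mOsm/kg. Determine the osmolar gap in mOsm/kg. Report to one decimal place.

Calculated osmolality = 2·Na + glucose/18 + BUN/2.8
= 2·140 + 122/18 + 20/2.8
= 280 + 6.78 + 7.14
= 293.92 mOsm/kg ≈ 293.9 mOsm/kg
Osmolar gap = measured − calculated = 340 − 293.9 = 46.1 mOsm/kg

46.1 mOsm/kg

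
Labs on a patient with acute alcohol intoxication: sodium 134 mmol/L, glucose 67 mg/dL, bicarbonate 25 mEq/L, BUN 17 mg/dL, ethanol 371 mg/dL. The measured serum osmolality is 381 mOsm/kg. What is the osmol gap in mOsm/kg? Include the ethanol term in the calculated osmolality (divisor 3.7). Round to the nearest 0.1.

Calculated osmolality = 2·Na + glucose/18 + BUN/2.8 + ethanol/3.7
= 2·134 + 67/18 + 17/2.8 + 371/3.7
= 268 + 3.72 + 6.07 + 100.27
= 378.06 mOsm/kg ≈ 378.1 mOsm/kg
Osmolar gap = measured − calculated = 381 − 378.1 = 2.9 mOsm/kg

2.9 mOsm/kg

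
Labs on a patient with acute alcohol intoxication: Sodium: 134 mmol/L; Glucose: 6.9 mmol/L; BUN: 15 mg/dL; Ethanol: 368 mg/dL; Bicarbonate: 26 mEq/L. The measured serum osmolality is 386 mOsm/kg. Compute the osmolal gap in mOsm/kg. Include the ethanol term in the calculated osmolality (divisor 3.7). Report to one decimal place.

6.3 mOsm/kg

Calculated osmolality = 2·Na + glucose + BUN/2.8 + ethanol/3.7
= 2·134 + 6.9 + 15/2.8 + 368/3.7
= 268 + 6.90 + 5.36 + 99.46
= 379.72 mOsm/kg ≈ 379.7 mOsm/kg
Osmolar gap = measured − calculated = 386 − 379.7 = 6.3 mOsm/kg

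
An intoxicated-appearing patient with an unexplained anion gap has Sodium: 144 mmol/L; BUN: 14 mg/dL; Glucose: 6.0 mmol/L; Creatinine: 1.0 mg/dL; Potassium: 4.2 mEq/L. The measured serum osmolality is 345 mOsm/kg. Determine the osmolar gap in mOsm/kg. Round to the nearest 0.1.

46.0 mOsm/kg

Calculated osmolality = 2·Na + glucose + BUN/2.8
= 2·144 + 6 + 14/2.8
= 288 + 6 + 5
= 299 mOsm/kg ≈ 299.0 mOsm/kg
Osmolar gap = measured − calculated = 345 − 299.0 = 46.0 mOsm/kg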